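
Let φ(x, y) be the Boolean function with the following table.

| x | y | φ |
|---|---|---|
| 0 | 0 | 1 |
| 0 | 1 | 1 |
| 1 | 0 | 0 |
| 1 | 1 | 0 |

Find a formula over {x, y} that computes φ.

φ(x, y) = ¬x

The output is the negation of x.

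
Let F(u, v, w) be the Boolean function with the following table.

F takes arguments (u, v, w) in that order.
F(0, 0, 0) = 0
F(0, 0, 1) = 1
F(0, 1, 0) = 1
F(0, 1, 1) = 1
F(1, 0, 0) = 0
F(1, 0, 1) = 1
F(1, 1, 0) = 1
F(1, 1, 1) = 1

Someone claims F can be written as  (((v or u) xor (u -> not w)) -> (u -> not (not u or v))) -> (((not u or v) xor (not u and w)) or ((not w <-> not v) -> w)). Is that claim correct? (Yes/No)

Test each input against both F and the formula:
  u=0, v=0, w=0: formula gives 1, but F = 0 ✗
A single disagreement suffices: at (0,0,0) they differ, so the formula does not compute F.

No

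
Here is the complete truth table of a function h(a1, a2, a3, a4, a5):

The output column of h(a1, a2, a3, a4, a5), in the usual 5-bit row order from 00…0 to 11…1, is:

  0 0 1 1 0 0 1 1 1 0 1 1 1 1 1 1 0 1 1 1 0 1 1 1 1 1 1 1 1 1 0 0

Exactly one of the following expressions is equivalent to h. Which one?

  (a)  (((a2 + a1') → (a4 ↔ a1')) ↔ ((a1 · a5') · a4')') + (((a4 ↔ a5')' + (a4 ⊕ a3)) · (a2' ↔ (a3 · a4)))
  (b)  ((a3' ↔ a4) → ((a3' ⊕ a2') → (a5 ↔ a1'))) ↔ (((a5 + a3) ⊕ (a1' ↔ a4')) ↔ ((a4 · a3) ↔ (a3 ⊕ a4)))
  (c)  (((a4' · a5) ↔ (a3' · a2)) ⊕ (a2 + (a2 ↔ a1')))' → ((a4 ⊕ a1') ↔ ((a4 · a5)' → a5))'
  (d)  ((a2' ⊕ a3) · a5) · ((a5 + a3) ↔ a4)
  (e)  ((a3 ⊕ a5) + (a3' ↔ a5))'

(b): at (0,0,0,0,0) it gives 1, but h = 0 — eliminated.
(c): at (0,0,0,0,0) it gives 1, but h = 0 — eliminated.
(d): at (0,0,0,1,0) it gives 0, but h = 1 — eliminated.
(e): at (0,0,0,0,0) it gives 1, but h = 0 — eliminated.
Only (a) survives; checking it on all 32 rows confirms it matches h.

a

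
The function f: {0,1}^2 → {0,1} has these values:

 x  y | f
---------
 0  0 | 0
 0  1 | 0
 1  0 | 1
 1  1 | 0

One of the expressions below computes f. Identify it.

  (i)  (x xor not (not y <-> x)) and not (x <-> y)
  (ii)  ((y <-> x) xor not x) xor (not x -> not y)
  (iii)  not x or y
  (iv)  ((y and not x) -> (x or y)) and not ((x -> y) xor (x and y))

(ii): at (0,0) it gives 1, but f = 0 — eliminated.
(iii): at (0,0) it gives 1, but f = 0 — eliminated.
(iv): at (1,1) it gives 1, but f = 0 — eliminated.
(i) is the remaining candidate, and it agrees with f on all 4 inputs.

i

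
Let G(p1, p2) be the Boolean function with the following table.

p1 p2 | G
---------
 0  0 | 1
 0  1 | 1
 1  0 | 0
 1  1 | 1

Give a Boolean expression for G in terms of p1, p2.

Only row (1,0) gives 0. So G is 1 everywhere except there — the complement of the minterm p1·¬p2.

G(p1, p2) = NOT (p1 AND NOT p2)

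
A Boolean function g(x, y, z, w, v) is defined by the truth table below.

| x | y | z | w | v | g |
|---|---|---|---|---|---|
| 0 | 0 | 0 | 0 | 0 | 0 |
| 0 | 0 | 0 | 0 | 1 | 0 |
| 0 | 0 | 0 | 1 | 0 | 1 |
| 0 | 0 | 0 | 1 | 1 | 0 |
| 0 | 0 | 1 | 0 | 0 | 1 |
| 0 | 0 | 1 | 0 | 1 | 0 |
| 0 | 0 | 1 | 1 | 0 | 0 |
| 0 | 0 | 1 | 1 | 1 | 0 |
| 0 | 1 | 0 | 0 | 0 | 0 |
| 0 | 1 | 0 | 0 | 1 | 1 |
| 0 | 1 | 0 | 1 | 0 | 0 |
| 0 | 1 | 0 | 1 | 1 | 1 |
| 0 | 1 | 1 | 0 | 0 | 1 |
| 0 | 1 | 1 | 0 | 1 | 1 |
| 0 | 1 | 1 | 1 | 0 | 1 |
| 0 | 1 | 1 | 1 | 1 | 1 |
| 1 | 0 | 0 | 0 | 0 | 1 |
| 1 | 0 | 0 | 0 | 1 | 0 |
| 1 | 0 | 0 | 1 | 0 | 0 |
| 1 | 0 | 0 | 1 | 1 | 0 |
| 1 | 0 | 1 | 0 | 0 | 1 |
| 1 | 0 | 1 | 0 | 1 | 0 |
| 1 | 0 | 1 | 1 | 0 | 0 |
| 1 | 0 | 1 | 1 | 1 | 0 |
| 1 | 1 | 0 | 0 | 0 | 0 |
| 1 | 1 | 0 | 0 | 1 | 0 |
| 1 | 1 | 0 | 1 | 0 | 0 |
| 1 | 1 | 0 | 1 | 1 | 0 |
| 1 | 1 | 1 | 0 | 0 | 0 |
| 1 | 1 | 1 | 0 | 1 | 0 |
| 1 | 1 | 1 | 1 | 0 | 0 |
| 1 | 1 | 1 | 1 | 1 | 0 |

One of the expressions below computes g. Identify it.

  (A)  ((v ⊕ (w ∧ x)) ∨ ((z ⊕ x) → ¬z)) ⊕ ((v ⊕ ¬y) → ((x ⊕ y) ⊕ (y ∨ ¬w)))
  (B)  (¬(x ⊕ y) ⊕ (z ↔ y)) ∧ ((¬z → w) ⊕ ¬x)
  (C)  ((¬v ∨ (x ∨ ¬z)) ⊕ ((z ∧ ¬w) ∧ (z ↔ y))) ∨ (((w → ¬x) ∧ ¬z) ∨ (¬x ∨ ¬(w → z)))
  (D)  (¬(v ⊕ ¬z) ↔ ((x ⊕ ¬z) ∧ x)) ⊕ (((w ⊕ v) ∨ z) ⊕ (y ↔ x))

A

(B): at (0,0,0,1,0) it gives 0, but g = 1 — eliminated.
(C): at (0,0,0,0,0) it gives 1, but g = 0 — eliminated.
(D): at (0,0,0,1,1) it gives 1, but g = 0 — eliminated.
That leaves (A). Evaluating it on every row reproduces the table of g exactly.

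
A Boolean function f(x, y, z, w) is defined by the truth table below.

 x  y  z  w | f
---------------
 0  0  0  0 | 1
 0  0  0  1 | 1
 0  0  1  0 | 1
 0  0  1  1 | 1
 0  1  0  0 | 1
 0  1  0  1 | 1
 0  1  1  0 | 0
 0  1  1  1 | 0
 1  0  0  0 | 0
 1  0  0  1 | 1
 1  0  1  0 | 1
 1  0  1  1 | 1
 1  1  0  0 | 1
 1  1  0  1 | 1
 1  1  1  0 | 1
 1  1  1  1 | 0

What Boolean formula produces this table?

The 0-rows are (0,1,1,0), (0,1,1,1), (1,0,0,0), (1,1,1,1). Take each as a conjunction (¬x·y·z·¬w, ¬x·y·z·w, x·¬y·¬z·¬w, x·y·z·w), form their disjunction, and complement — that gives a formula that is 1 everywhere f is.

f(x, y, z, w) = ((((((x' · y) · z) · w') + (((x' · y) · z) · w)) + (((x · y') · z') · w')) + (((x · y) · z) · w))'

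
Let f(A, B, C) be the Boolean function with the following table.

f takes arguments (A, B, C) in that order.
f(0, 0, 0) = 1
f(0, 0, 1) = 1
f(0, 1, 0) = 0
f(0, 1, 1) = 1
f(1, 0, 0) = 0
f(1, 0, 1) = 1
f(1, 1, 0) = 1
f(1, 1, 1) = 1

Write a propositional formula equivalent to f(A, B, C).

f(A, B, C) = (((A' · B) · C') + ((A · B') · C'))'

The 0-rows are (0,1,0), (1,0,0). Take each as a conjunction (¬A·B·¬C, A·¬B·¬C), form their disjunction, and complement — that gives a formula that is 1 everywhere f is.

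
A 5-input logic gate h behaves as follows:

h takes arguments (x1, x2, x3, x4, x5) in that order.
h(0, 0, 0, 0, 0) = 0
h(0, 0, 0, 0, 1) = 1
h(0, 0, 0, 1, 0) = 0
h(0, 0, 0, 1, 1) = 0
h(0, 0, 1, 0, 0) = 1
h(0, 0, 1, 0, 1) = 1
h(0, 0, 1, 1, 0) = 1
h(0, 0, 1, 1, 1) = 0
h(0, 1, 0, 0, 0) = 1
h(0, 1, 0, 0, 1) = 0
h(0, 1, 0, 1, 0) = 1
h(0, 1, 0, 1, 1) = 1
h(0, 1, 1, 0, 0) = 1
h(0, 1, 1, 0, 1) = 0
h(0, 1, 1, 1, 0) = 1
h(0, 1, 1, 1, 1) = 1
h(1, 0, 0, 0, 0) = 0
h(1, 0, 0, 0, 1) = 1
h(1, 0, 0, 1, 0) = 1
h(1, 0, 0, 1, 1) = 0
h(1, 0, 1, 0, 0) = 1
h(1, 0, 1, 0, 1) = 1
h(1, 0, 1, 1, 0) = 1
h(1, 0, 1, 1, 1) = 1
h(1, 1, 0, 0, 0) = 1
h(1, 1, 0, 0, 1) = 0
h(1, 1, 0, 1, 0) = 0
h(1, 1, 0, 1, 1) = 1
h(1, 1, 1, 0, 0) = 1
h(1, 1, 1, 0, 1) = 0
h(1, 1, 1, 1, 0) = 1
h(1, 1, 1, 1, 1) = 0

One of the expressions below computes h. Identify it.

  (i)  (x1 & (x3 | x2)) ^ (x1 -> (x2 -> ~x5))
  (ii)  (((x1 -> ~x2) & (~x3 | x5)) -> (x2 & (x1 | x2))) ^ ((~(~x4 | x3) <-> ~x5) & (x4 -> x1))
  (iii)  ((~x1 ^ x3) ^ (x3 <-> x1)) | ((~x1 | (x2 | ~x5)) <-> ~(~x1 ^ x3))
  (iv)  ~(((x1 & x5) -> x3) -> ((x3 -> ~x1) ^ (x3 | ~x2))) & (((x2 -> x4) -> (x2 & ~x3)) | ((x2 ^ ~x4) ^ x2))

ii

(i) fails at (0,0,0,0,0): the formula yields 1, h is 0.
(iii) fails at (0,0,0,0,1): the formula yields 0, h is 1.
(iv) fails at (0,0,0,0,0): the formula yields 1, h is 0.
That leaves (ii). Evaluating it on every row reproduces the table of h exactly.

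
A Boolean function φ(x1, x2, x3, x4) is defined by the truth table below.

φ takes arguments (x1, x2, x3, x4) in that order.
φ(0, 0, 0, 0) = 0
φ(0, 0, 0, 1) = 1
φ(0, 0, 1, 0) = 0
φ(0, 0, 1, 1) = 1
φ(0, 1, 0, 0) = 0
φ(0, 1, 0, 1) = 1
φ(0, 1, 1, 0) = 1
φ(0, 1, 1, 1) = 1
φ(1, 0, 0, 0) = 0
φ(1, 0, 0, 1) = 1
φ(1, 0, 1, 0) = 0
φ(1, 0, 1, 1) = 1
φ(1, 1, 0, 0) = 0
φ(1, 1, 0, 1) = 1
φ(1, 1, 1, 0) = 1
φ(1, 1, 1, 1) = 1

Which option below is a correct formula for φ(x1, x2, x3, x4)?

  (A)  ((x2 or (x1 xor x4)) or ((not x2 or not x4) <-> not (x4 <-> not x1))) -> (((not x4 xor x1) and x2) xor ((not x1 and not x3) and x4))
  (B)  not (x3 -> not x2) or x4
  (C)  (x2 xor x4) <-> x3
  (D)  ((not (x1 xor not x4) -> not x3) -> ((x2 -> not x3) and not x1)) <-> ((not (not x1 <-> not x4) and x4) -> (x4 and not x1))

B

(A) fails at (0,0,1,1): the formula yields 0, φ is 1.
(C) fails at (0,0,0,0): the formula yields 1, φ is 0.
(D) fails at (0,0,0,0): the formula yields 1, φ is 0.
(B) is the remaining candidate, and it agrees with φ on all 16 inputs.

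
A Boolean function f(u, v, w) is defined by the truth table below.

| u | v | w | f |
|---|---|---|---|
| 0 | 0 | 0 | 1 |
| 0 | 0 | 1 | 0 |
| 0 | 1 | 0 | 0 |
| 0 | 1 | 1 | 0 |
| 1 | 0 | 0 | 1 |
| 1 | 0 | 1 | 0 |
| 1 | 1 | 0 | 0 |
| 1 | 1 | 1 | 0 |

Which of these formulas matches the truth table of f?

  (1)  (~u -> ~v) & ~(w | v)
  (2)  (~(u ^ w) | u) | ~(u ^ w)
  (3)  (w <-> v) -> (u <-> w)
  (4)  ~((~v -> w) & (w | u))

(2): at (0,1,0) it gives 1, but f = 0 — eliminated.
(3): at (0,0,1) it gives 1, but f = 0 — eliminated.
(4): at (0,1,0) it gives 1, but f = 0 — eliminated.
That leaves (1). Evaluating it on every row reproduces the table of f exactly.

1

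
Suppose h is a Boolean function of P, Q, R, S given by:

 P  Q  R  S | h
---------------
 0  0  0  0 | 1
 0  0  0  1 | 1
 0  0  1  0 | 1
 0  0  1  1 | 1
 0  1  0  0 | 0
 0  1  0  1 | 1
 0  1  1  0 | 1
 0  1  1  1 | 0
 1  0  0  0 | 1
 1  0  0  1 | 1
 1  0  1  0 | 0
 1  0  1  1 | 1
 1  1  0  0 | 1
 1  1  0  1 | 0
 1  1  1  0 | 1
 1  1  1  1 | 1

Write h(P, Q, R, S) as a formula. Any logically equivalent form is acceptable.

h(P, Q, R, S) = NOT ((((((NOT P AND Q) AND NOT R) AND NOT S) OR (((NOT P AND Q) AND R) AND S)) OR (((P AND NOT Q) AND R) AND NOT S)) OR (((P AND Q) AND NOT R) AND S))

There are just 4 zero rows: (0,1,0,0), (0,1,1,1), (1,0,1,0), (1,1,0,1). Their minterms are ¬P·Q·¬R·¬S, ¬P·Q·R·S, P·¬Q·R·¬S, P·Q·¬R·S; the OR of those covers precisely the 0-outputs, and negating it yields h.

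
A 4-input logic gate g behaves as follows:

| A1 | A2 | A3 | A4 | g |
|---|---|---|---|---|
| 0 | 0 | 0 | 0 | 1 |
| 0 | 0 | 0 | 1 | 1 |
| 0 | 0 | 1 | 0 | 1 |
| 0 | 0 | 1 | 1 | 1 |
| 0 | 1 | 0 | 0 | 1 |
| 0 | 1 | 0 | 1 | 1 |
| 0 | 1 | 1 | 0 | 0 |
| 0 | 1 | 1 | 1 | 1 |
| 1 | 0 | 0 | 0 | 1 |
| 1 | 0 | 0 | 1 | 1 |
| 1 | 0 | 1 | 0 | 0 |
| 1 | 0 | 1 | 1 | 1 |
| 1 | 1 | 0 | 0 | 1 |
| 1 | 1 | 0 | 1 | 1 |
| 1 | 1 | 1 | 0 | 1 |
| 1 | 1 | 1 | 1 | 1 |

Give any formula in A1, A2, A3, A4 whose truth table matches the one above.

g(A1, A2, A3, A4) = ~((((~A1 & A2) & A3) & ~A4) | (((A1 & ~A2) & A3) & ~A4))

g is 0 on only 2 rows — (0,1,1,0), (1,0,1,0). Writing each as a minterm (¬A1·A2·A3·¬A4, A1·¬A2·A3·¬A4) and OR-ing them characterizes exactly where g=0, so g is the negation of that disjunction.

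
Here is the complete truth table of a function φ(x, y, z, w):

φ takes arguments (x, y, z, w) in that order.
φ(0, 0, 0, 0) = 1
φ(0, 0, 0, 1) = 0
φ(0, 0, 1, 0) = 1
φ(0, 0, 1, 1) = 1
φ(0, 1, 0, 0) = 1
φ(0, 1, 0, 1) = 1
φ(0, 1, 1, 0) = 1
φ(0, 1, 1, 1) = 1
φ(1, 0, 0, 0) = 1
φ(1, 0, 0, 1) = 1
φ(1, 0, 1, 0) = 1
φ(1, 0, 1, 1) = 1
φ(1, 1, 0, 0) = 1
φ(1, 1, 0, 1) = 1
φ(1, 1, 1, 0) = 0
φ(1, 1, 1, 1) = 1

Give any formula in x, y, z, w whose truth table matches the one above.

There are just 2 zero rows: (0,0,0,1), (1,1,1,0). Their minterms are ¬x·¬y·¬z·w, x·y·z·¬w; the OR of those covers precisely the 0-outputs, and negating it yields φ.

φ(x, y, z, w) = ~((((~x & ~y) & ~z) & w) | (((x & y) & z) & ~w))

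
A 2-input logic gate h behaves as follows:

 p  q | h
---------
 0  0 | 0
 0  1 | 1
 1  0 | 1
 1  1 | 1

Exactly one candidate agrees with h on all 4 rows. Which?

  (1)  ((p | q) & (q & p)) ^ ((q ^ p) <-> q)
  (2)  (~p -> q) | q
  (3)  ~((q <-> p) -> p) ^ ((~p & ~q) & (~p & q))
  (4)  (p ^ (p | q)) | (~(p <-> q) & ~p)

(1): at (0,0) it gives 1, but h = 0 — eliminated.
(3): at (0,0) it gives 1, but h = 0 — eliminated.
(4): at (1,0) it gives 0, but h = 1 — eliminated.
Only (2) survives; checking it on all 4 rows confirms it matches h.

2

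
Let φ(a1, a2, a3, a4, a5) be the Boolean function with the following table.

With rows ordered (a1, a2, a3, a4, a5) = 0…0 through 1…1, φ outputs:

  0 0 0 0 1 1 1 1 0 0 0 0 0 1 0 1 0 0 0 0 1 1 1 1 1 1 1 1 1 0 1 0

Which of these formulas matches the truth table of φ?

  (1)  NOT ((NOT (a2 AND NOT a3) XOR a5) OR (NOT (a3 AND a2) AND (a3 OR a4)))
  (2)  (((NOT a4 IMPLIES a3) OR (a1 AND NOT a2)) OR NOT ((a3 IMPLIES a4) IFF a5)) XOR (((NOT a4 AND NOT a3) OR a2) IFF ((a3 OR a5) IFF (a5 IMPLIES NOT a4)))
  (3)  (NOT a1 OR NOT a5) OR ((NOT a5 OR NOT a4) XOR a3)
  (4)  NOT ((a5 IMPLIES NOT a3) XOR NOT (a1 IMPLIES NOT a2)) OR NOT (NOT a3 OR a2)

(1) fails at (0,0,0,0,1): the formula yields 1, φ is 0.
(2) fails at (0,0,0,0,0): the formula yields 1, φ is 0.
(3) fails at (0,0,0,0,0): the formula yields 1, φ is 0.
That leaves (4). Evaluating it on every row reproduces the table of φ exactly.

4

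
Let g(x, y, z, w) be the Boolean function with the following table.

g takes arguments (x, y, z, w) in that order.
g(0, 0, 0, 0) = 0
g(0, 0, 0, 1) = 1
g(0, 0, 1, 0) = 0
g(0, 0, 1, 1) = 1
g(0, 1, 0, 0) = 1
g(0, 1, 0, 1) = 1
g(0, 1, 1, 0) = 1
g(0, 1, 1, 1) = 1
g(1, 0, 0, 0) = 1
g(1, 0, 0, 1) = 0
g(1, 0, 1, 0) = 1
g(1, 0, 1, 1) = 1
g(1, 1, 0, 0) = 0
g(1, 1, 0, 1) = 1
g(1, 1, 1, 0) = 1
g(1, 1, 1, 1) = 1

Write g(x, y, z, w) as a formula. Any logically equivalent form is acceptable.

g(x, y, z, w) = not ((((((not x and not y) and not z) and not w) or (((not x and not y) and z) and not w)) or (((x and not y) and not z) and w)) or (((x and y) and not z) and not w))

The 0-rows are (0,0,0,0), (0,0,1,0), (1,0,0,1), (1,1,0,0). Take each as a conjunction (¬x·¬y·¬z·¬w, ¬x·¬y·z·¬w, x·¬y·¬z·w, x·y·¬z·¬w), form their disjunction, and complement — that gives a formula that is 1 everywhere g is.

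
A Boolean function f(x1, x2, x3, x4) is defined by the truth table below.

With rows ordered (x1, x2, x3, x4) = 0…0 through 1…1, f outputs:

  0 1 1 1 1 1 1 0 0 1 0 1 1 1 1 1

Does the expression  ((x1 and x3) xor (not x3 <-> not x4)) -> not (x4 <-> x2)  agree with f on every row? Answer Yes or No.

Test each input against both f and the formula:
  x1=0, x2=0, x3=0, x4=0: formula gives 0, f = 0 ✓
  x1=0, x2=0, x3=0, x4=1: formula gives 1, f = 1 ✓
  x1=0, x2=0, x3=1, x4=0: formula gives 1, f = 1 ✓
  x1=0, x2=0, x3=1, x4=1: formula gives 1, f = 1 ✓
  …and likewise for the remaining 12 rows.
Every row agrees, so the formula is equivalent.

Yes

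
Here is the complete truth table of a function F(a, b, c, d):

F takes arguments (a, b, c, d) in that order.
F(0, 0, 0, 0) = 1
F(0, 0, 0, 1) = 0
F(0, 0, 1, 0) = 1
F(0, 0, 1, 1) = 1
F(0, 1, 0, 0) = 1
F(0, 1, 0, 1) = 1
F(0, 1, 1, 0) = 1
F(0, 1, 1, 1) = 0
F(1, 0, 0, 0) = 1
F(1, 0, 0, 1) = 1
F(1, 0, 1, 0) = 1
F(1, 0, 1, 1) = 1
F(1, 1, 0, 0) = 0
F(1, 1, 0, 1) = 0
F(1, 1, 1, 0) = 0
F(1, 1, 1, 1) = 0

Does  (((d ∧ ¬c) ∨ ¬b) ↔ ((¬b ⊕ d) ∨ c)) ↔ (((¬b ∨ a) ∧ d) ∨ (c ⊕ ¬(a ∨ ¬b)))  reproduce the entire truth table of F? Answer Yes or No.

Evaluate (((d ∧ ¬c) ∨ ¬b) ↔ ((¬b ⊕ d) ∨ c)) ↔ (((¬b ∨ a) ∧ d) ∨ (c ⊕ ¬(a ∨ ¬b))) on each row and compare to F:
  a=0, b=0, c=0, d=0: formula gives 0, but F = 1 ✗
Row (0,0,0,0) is a counterexample, so the formula is not equivalent to F.

No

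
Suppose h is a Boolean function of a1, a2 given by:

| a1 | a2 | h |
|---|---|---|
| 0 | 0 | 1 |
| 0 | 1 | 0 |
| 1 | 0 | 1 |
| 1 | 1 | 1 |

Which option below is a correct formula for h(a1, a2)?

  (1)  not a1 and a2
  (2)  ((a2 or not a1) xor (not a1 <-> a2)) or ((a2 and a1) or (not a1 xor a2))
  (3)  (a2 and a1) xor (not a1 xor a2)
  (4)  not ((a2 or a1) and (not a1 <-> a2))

2

(1) fails at (0,0): the formula yields 0, h is 1.
(3) fails at (1,0): the formula yields 0, h is 1.
(4) fails at (1,0): the formula yields 0, h is 1.
Only (2) survives; checking it on all 4 rows confirms it matches h.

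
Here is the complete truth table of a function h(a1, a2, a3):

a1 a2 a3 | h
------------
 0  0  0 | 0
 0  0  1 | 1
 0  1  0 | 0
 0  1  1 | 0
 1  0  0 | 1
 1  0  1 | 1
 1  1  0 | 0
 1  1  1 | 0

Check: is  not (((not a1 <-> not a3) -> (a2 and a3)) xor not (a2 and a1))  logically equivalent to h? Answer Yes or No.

Test each input against both h and the formula:
  a1=0, a2=0, a3=0: formula gives 0, h = 0 ✓
  a1=0, a2=0, a3=1: formula gives 1, h = 1 ✓
  a1=0, a2=1, a3=0: formula gives 0, h = 0 ✓
  a1=0, a2=1, a3=1: formula gives 1, but h = 0 ✗
Since they disagree at (0,1,1), the expression is not a correct formula for h.

No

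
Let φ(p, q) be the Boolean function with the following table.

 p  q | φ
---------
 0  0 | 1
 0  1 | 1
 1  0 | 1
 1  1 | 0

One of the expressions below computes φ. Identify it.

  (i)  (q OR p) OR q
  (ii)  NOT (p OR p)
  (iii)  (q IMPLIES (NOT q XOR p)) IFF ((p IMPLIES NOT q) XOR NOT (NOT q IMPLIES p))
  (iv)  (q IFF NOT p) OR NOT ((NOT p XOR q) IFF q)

(i) fails at (0,0): the formula yields 0, φ is 1.
(ii) fails at (1,0): the formula yields 0, φ is 1.
(iii) fails at (0,0): the formula yields 0, φ is 1.
That leaves (iv). Evaluating it on every row reproduces the table of φ exactly.

iv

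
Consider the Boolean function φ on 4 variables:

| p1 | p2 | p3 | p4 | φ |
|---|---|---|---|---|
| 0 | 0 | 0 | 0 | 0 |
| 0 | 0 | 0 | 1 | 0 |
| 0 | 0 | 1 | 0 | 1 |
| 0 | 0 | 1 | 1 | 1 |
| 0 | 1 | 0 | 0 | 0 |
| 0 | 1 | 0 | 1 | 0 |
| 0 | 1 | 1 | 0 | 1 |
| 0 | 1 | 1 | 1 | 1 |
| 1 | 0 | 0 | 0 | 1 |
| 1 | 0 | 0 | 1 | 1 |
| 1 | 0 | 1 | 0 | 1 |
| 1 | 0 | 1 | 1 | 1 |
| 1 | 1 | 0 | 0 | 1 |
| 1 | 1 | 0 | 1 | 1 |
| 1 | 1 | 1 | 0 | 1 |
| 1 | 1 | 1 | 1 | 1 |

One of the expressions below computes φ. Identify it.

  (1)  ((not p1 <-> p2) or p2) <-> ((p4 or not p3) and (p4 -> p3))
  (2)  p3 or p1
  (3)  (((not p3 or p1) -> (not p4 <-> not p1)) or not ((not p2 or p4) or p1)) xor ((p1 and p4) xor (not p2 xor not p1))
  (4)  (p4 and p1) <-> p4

(1): at (0,0,0,1) it gives 1, but φ = 0 — eliminated.
(3): at (0,0,0,0) it gives 1, but φ = 0 — eliminated.
(4): at (0,0,0,0) it gives 1, but φ = 0 — eliminated.
That leaves (2). Evaluating it on every row reproduces the table of φ exactly.

2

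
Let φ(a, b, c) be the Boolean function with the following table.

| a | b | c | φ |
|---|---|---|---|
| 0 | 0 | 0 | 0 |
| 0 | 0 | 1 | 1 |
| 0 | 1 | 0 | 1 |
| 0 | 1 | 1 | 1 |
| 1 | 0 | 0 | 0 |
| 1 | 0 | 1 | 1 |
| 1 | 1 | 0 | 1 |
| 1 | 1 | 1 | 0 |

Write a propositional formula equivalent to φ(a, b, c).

There are just 3 zero rows: (0,0,0), (1,0,0), (1,1,1). Their minterms are ¬a·¬b·¬c, a·¬b·¬c, a·b·c; the OR of those covers precisely the 0-outputs, and negating it yields φ.

φ(a, b, c) = NOT ((((NOT a AND NOT b) AND NOT c) OR ((a AND NOT b) AND NOT c)) OR ((a AND b) AND c))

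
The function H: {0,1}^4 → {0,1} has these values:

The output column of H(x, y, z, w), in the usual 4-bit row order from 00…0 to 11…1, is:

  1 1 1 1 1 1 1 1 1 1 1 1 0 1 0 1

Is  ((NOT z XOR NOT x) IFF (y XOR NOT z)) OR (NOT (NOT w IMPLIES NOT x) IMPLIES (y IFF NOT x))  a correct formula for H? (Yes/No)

Yes

Evaluate ((NOT z XOR NOT x) IFF (y XOR NOT z)) OR (NOT (NOT w IMPLIES NOT x) IMPLIES (y IFF NOT x)) on each row and compare to H:
  x=0, y=0, z=0, w=0: formula gives 1, H = 1 ✓
  x=0, y=0, z=0, w=1: formula gives 1, H = 1 ✓
  x=0, y=0, z=1, w=0: formula gives 1, H = 1 ✓
  x=0, y=0, z=1, w=1: formula gives 1, H = 1 ✓
  …and likewise for the remaining 12 rows.
Every row agrees, so the formula is equivalent.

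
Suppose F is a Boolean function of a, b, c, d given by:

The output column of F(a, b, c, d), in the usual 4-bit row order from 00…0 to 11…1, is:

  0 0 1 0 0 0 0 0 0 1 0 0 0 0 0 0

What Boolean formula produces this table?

F(a, b, c, d) = (((a' · b') · c) · d') + (((a · b') · c') · d)

Collect the rows where F=1 — (0,0,1,0), (1,0,0,1) — and write one minterm per row: ¬a·¬b·c·¬d, a·¬b·¬c·d. Their union (logical OR) reproduces the table exactly.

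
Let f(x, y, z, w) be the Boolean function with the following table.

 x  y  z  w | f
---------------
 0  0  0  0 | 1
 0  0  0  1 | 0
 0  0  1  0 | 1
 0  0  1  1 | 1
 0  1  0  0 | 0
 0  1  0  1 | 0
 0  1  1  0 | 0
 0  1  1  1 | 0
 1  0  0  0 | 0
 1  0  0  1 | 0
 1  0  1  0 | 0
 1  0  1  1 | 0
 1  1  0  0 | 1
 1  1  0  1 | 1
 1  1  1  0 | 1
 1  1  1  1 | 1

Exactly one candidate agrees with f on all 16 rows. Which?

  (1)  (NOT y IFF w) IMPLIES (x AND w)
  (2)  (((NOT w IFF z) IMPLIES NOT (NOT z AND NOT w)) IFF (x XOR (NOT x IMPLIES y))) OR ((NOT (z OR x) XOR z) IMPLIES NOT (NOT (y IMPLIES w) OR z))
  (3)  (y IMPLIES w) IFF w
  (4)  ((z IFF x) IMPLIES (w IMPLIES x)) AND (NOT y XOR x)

(1) fails at (0,0,1,1): the formula yields 0, f is 1.
(2) fails at (0,0,0,1): the formula yields 1, f is 0.
(3) fails at (0,0,0,0): the formula yields 0, f is 1.
Only (4) survives; checking it on all 16 rows confirms it matches f.

4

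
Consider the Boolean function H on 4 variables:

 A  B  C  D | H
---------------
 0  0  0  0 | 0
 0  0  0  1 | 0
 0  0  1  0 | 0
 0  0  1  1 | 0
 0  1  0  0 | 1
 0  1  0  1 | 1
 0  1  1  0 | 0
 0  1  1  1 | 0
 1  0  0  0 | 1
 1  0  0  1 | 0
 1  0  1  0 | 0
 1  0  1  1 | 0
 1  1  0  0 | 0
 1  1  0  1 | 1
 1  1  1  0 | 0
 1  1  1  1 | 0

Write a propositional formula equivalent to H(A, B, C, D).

H(A, B, C, D) = (((((NOT A AND B) AND NOT C) AND NOT D) OR (((NOT A AND B) AND NOT C) AND D)) OR (((A AND NOT B) AND NOT C) AND NOT D)) OR (((A AND B) AND NOT C) AND D)

The 1-rows are (0,1,0,0), (0,1,0,1), (1,0,0,0), (1,1,0,1). Each contributes one minterm — ¬A·B·¬C·¬D; ¬A·B·¬C·D; A·¬B·¬C·¬D; A·B·¬C·D — and their disjunction is a sum-of-products form of H.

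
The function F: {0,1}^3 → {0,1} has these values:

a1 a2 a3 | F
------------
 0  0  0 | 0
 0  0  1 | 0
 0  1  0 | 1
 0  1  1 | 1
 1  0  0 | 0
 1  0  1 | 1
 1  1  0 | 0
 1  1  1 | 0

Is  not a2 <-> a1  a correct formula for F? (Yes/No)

No

Test each input against both F and the formula:
  a1=0, a2=0, a3=0: formula gives 0, F = 0 ✓
  a1=0, a2=0, a3=1: formula gives 0, F = 0 ✓
  a1=0, a2=1, a3=0: formula gives 1, F = 1 ✓
  a1=0, a2=1, a3=1: formula gives 1, F = 1 ✓
  a1=1, a2=0, a3=0: formula gives 1, but F = 0 ✗
Since they disagree at (1,0,0), the expression is not a correct formula for F.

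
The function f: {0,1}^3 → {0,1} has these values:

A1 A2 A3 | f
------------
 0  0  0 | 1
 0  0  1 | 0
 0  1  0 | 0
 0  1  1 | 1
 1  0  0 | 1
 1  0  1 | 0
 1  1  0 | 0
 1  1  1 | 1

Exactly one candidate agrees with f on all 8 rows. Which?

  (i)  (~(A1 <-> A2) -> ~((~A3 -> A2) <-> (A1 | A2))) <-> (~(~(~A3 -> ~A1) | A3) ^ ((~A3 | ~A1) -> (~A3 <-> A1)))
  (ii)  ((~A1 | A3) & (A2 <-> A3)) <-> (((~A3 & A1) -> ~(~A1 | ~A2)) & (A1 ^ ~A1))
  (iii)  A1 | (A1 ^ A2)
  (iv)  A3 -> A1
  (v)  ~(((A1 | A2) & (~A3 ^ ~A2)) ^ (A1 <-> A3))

ii

(i): at (0,0,1) it gives 1, but f = 0 — eliminated.
(iii): at (0,0,0) it gives 0, but f = 1 — eliminated.
(iv): at (0,1,0) it gives 1, but f = 0 — eliminated.
(v): at (0,0,0) it gives 0, but f = 1 — eliminated.
(ii) is the remaining candidate, and it agrees with f on all 8 inputs.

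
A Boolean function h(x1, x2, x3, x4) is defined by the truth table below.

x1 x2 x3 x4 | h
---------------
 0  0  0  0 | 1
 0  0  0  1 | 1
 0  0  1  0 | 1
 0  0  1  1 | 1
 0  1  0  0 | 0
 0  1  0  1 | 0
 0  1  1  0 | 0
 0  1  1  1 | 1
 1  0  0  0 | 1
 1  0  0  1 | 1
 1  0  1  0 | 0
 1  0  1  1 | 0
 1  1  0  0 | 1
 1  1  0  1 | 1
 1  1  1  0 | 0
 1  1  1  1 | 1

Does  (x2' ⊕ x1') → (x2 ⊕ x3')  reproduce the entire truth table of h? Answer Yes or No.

Test each input against both h and the formula:
  x1=0, x2=0, x3=0, x4=0: formula gives 1, h = 1 ✓
  x1=0, x2=0, x3=0, x4=1: formula gives 1, h = 1 ✓
  x1=0, x2=0, x3=1, x4=0: formula gives 1, h = 1 ✓
  x1=0, x2=0, x3=1, x4=1: formula gives 1, h = 1 ✓
  …
  x1=0, x2=1, x3=1, x4=0: formula gives 1, but h = 0 ✗
A single disagreement suffices: at (0,1,1,0) they differ, so the formula does not compute h.

No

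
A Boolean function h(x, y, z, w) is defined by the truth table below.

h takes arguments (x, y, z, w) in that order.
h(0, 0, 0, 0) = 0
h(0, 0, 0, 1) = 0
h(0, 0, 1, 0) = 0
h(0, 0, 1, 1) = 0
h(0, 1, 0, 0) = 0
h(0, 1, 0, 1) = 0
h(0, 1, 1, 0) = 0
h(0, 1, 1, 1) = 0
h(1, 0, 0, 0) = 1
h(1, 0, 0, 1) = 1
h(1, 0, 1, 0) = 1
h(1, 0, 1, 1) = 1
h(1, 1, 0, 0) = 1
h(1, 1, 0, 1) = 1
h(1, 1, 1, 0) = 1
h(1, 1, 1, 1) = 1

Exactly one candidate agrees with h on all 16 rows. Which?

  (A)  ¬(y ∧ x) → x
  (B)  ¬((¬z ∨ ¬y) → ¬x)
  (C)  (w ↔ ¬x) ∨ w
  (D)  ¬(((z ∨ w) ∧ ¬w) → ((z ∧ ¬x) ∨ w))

A

(B): at (1,1,1,0) it gives 0, but h = 1 — eliminated.
(C): at (0,0,0,1) it gives 1, but h = 0 — eliminated.
(D): at (1,0,0,0) it gives 0, but h = 1 — eliminated.
That leaves (A). Evaluating it on every row reproduces the table of h exactly.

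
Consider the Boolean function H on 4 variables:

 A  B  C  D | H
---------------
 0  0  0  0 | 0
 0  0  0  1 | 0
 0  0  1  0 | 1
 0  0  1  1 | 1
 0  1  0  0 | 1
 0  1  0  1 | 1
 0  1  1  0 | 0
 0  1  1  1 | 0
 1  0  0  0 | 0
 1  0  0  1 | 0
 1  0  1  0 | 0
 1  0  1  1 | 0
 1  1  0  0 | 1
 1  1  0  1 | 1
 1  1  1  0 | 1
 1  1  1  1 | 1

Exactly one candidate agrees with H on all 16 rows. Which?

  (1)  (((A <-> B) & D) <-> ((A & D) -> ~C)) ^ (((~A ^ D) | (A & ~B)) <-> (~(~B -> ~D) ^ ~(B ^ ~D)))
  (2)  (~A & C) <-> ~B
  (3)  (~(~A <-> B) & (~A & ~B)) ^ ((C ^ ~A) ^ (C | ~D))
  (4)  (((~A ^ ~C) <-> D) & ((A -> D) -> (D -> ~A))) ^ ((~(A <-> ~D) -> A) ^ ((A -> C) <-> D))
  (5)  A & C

2

(1) fails at (0,0,1,0): the formula yields 0, H is 1.
(3) fails at (0,0,0,0): the formula yields 1, H is 0.
(4) fails at (0,0,0,0): the formula yields 1, H is 0.
(5) fails at (0,0,1,0): the formula yields 0, H is 1.
Only (2) survives; checking it on all 16 rows confirms it matches H.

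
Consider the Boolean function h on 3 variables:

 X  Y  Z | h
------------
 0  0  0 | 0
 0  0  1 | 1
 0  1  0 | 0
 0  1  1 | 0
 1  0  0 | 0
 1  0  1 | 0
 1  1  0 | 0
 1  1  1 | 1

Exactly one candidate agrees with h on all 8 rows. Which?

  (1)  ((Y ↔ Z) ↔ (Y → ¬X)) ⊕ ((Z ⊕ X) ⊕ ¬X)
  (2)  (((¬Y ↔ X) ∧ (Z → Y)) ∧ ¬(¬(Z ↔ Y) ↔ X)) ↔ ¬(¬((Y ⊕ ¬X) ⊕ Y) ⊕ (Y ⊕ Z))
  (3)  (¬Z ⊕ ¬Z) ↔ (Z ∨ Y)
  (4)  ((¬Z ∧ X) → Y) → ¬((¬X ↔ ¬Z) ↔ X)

2

(1): at (0,0,1) it gives 0, but h = 1 — eliminated.
(3): at (0,0,0) it gives 1, but h = 0 — eliminated.
(4): at (0,0,0) it gives 1, but h = 0 — eliminated.
That leaves (2). Evaluating it on every row reproduces the table of h exactly.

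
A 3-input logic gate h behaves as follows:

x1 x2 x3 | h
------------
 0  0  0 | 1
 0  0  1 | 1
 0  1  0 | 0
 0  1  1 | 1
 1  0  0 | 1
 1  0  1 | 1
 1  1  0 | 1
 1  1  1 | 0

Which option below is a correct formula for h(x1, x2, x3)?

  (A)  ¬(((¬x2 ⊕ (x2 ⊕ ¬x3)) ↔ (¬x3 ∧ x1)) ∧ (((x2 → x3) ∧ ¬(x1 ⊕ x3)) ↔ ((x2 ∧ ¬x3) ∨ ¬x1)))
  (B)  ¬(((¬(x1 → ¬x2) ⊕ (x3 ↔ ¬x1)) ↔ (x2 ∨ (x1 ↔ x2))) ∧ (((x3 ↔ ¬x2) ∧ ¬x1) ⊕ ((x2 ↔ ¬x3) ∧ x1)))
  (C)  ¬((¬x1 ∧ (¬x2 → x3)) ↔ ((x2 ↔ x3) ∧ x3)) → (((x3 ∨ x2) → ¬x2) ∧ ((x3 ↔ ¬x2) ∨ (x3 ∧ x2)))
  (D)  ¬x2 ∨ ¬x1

(A) disagrees with h on (0,0,0) (formula → 0, table → 1); rule it out.
(B) disagrees with h on (0,0,1) (formula → 0, table → 1); rule it out.
(D) disagrees with h on (0,1,0) (formula → 1, table → 0); rule it out.
(C) is the remaining candidate, and it agrees with h on all 8 inputs.

C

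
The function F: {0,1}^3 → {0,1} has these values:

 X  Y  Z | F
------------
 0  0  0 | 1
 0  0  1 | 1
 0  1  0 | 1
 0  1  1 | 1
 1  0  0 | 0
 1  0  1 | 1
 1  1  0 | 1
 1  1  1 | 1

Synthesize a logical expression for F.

Only row (1,0,0) gives 0. So F is 1 everywhere except there — the complement of the minterm X·¬Y·¬Z.

F(X, Y, Z) = ~((X & ~Y) & ~Z)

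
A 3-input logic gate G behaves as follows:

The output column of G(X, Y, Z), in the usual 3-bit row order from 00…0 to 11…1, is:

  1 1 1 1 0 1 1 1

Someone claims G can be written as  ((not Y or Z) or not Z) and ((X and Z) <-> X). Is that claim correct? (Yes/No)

No

Evaluate ((not Y or Z) or not Z) and ((X and Z) <-> X) on each row and compare to G:
  X=0, Y=0, Z=0: formula gives 1, G = 1 ✓
  X=0, Y=0, Z=1: formula gives 1, G = 1 ✓
  X=0, Y=1, Z=0: formula gives 1, G = 1 ✓
  X=0, Y=1, Z=1: formula gives 1, G = 1 ✓
  X=1, Y=0, Z=0: formula gives 0, G = 0 ✓
  …
  X=1, Y=1, Z=0: formula gives 0, but G = 1 ✗
A single disagreement suffices: at (1,1,0) they differ, so the formula does not compute G.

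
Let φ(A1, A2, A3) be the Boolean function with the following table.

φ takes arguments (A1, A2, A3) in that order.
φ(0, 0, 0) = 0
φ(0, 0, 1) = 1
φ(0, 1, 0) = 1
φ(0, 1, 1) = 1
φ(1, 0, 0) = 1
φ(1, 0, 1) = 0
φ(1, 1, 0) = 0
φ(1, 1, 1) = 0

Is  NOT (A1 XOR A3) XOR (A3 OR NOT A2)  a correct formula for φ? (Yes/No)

Test each input against both φ and the formula:
  A1=0, A2=0, A3=0: formula gives 0, φ = 0 ✓
  A1=0, A2=0, A3=1: formula gives 1, φ = 1 ✓
  A1=0, A2=1, A3=0: formula gives 1, φ = 1 ✓
  A1=0, A2=1, A3=1: formula gives 1, φ = 1 ✓
  A1=1, A2=0, A3=0: formula gives 1, φ = 1 ✓
  …and likewise for the remaining 3 rows.
Every row agrees, so the formula is equivalent.

Yes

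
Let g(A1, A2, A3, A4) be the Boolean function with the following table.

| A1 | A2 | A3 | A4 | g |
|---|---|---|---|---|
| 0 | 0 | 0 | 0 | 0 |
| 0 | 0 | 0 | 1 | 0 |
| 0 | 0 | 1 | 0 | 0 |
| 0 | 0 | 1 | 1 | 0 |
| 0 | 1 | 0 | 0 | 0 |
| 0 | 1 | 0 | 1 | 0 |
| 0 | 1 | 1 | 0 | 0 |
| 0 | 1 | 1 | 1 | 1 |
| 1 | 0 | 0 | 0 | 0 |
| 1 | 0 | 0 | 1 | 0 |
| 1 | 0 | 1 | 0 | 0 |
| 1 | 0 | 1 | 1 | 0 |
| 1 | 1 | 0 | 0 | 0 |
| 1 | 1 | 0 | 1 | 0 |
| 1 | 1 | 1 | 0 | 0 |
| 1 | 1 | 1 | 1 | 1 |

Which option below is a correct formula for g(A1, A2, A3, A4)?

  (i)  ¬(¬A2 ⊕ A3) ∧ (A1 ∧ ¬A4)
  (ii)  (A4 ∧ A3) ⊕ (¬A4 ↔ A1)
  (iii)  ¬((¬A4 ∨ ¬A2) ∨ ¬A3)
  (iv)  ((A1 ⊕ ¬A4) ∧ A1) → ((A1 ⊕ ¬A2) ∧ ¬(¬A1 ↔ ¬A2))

iii

(i) fails at (0,1,1,1): the formula yields 0, g is 1.
(ii) fails at (0,0,0,1): the formula yields 1, g is 0.
(iv) fails at (0,0,0,0): the formula yields 1, g is 0.
That leaves (iii). Evaluating it on every row reproduces the table of g exactly.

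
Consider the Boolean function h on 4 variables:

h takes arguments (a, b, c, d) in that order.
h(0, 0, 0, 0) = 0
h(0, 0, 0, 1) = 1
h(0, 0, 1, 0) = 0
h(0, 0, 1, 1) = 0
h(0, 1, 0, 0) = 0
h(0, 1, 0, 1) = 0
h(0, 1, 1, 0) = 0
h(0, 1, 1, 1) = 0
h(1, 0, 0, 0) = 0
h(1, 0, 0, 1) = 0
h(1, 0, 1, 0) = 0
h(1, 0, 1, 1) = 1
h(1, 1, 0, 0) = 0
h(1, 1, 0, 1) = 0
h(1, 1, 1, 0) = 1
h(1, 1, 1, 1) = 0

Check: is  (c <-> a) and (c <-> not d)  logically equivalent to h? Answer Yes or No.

No

Test each input against both h and the formula:
  a=0, b=0, c=0, d=0: formula gives 0, h = 0 ✓
  a=0, b=0, c=0, d=1: formula gives 1, h = 1 ✓
  a=0, b=0, c=1, d=0: formula gives 0, h = 0 ✓
  a=0, b=0, c=1, d=1: formula gives 0, h = 0 ✓
  …
  a=0, b=1, c=0, d=1: formula gives 1, but h = 0 ✗
A single disagreement suffices: at (0,1,0,1) they differ, so the formula does not compute h.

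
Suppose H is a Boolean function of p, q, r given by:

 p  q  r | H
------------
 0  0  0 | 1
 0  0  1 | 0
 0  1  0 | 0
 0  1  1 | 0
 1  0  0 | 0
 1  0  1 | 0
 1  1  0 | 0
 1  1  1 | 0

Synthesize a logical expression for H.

The output is 1 only when every input is 0 — NOR of all inputs.

H(p, q, r) = ¬((p ∨ q) ∨ r)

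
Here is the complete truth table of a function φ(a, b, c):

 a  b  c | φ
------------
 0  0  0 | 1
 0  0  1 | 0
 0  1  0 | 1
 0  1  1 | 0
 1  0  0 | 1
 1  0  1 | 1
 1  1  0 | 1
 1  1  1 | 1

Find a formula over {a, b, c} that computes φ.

The 0-rows are (0,0,1), (0,1,1). Take each as a conjunction (¬a·¬b·c, ¬a·b·c), form their disjunction, and complement — that gives a formula that is 1 everywhere φ is.

φ(a, b, c) = not (((not a and not b) and c) or ((not a and b) and c))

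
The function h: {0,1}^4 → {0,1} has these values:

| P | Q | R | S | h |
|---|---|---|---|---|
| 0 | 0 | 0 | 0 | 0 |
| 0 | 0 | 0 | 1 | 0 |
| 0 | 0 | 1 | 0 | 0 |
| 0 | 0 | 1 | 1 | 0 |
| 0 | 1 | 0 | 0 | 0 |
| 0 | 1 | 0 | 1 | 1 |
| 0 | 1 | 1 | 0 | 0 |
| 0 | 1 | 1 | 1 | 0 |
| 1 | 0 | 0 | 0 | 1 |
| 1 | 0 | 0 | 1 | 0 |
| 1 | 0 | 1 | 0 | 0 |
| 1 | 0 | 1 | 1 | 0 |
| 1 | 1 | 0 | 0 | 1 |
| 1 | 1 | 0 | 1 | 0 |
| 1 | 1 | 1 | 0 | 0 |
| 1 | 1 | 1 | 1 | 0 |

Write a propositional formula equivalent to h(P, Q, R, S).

h(P, Q, R, S) = ((((~P & Q) & ~R) & S) | (((P & ~Q) & ~R) & ~S)) | (((P & Q) & ~R) & ~S)

The 1-rows are (0,1,0,1), (1,0,0,0), (1,1,0,0). Each contributes one minterm — ¬P·Q·¬R·S; P·¬Q·¬R·¬S; P·Q·¬R·¬S — and their disjunction is a sum-of-products form of h.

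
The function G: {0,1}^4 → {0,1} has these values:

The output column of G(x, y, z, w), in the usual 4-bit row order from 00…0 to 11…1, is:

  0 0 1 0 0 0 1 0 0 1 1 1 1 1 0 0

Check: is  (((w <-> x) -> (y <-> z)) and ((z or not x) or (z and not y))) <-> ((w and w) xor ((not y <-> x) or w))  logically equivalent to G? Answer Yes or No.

Yes

Check the formula against G row by row:
  x=0, y=0, z=0, w=0: formula gives 0, G = 0 ✓
  x=0, y=0, z=0, w=1: formula gives 0, G = 0 ✓
  x=0, y=0, z=1, w=0: formula gives 1, G = 1 ✓
  x=0, y=0, z=1, w=1: formula gives 0, G = 0 ✓
  … (the remaining 12 rows also agree.)
All 16 rows match — the expression computes G exactly.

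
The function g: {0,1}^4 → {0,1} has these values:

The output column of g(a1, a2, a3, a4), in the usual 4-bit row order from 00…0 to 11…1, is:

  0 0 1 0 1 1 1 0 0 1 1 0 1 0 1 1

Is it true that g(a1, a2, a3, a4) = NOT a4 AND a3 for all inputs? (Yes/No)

No

Check the formula against g row by row:
  a1=0, a2=0, a3=0, a4=0: formula gives 0, g = 0 ✓
  a1=0, a2=0, a3=0, a4=1: formula gives 0, g = 0 ✓
  a1=0, a2=0, a3=1, a4=0: formula gives 1, g = 1 ✓
  a1=0, a2=0, a3=1, a4=1: formula gives 0, g = 0 ✓
  a1=0, a2=1, a3=0, a4=0: formula gives 0, but g = 1 ✗
Row (0,1,0,0) is a counterexample, so the formula is not equivalent to g.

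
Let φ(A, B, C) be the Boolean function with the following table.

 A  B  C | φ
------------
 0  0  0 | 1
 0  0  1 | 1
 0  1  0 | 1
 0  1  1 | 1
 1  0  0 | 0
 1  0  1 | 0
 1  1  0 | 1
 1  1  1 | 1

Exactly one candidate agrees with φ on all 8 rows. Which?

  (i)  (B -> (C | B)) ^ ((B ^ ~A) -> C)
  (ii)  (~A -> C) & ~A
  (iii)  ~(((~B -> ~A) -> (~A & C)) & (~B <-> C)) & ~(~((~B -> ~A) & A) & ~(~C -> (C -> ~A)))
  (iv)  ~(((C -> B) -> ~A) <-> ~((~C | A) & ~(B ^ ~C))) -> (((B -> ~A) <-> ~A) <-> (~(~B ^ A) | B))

(i) fails at (0,0,1): the formula yields 0, φ is 1.
(ii) fails at (0,0,0): the formula yields 0, φ is 1.
(iii) fails at (0,0,1): the formula yields 0, φ is 1.
(iv) is the remaining candidate, and it agrees with φ on all 8 inputs.

iv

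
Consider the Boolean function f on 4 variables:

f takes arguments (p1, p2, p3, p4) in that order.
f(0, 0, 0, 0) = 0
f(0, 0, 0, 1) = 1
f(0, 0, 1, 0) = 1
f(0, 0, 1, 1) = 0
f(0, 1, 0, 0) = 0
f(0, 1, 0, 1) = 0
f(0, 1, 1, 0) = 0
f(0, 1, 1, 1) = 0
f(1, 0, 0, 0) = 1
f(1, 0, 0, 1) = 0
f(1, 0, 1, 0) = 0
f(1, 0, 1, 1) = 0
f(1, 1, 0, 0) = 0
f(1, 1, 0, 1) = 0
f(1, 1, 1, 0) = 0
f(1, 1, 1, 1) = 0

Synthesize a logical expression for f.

f=1 on 3 inputs: (0,0,0,1), (0,0,1,0), (1,0,0,0). Reading each as a conjunction of literals (¬p1·¬p2·¬p3·p4, ¬p1·¬p2·p3·¬p4, p1·¬p2·¬p3·¬p4) and taking the OR gives the canonical DNF.

f(p1, p2, p3, p4) = ((((¬p1 ∧ ¬p2) ∧ ¬p3) ∧ p4) ∨ (((¬p1 ∧ ¬p2) ∧ p3) ∧ ¬p4)) ∨ (((p1 ∧ ¬p2) ∧ ¬p3) ∧ ¬p4)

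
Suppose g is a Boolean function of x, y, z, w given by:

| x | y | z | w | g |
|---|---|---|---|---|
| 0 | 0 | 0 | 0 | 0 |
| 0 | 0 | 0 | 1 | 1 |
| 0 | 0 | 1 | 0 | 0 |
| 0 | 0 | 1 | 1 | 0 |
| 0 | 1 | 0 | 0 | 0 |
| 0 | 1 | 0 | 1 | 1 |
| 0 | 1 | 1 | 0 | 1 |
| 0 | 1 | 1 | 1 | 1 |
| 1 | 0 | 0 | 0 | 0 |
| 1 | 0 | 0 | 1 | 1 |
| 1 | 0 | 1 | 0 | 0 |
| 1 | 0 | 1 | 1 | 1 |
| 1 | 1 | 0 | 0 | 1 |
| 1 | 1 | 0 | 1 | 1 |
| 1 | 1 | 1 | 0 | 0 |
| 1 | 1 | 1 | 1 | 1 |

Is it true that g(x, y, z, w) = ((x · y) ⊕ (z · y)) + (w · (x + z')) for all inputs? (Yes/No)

Yes

Check the formula against g row by row:
  x=0, y=0, z=0, w=0: formula gives 0, g = 0 ✓
  x=0, y=0, z=0, w=1: formula gives 1, g = 1 ✓
  x=0, y=0, z=1, w=0: formula gives 0, g = 0 ✓
  x=0, y=0, z=1, w=1: formula gives 0, g = 0 ✓
  …and likewise for the remaining 12 rows.
Every row agrees, so the formula is equivalent.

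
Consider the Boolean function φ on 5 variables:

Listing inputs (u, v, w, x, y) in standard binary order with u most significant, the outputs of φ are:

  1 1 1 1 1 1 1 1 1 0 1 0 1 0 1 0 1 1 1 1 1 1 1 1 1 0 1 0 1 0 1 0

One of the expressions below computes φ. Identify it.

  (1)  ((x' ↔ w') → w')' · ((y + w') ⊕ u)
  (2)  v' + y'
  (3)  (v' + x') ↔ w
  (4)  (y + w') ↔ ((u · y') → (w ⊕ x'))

2

(1): at (0,0,0,0,0) it gives 0, but φ = 1 — eliminated.
(3): at (0,0,0,0,0) it gives 0, but φ = 1 — eliminated.
(4): at (0,0,1,0,0) it gives 0, but φ = 1 — eliminated.
That leaves (2). Evaluating it on every row reproduces the table of φ exactly.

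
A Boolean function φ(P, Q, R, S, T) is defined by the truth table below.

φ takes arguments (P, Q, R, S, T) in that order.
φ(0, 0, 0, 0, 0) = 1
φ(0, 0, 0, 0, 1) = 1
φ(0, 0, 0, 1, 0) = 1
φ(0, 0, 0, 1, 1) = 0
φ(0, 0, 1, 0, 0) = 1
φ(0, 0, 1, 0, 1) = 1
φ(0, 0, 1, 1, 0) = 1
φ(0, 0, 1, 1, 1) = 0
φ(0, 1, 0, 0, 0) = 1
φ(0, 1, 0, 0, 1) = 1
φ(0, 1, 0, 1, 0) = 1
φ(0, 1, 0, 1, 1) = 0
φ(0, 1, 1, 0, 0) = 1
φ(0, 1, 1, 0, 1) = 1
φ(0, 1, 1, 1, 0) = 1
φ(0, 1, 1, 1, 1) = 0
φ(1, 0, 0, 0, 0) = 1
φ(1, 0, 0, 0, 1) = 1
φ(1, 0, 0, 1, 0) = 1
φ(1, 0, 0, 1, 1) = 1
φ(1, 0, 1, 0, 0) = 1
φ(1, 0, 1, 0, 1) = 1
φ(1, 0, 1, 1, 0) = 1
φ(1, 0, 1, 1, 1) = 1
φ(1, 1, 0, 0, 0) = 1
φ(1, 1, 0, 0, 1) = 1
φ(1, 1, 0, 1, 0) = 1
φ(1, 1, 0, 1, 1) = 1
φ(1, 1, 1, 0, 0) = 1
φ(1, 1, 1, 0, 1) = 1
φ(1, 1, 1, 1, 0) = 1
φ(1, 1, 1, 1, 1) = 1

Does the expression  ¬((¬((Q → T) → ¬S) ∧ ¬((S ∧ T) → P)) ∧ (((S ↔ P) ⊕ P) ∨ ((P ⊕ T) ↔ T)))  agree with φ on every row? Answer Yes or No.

Test each input against both φ and the formula:
  P=0, Q=0, R=0, S=0, T=0: formula gives 1, φ = 1 ✓
  P=0, Q=0, R=0, S=0, T=1: formula gives 1, φ = 1 ✓
  P=0, Q=0, R=0, S=1, T=0: formula gives 1, φ = 1 ✓
  P=0, Q=0, R=0, S=1, T=1: formula gives 0, φ = 0 ✓
  …and likewise for the remaining 28 rows.
No disagreement on any input; they are logically equivalent.

Yes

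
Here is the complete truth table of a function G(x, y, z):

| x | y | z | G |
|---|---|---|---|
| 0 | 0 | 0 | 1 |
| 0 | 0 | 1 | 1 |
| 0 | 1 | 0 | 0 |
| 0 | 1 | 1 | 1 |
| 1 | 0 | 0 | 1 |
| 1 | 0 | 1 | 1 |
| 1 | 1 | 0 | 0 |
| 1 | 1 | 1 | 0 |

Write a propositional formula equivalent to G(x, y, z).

G(x, y, z) = NOT ((((NOT x AND y) AND NOT z) OR ((x AND y) AND NOT z)) OR ((x AND y) AND z))

There are just 3 zero rows: (0,1,0), (1,1,0), (1,1,1). Their minterms are ¬x·y·¬z, x·y·¬z, x·y·z; the OR of those covers precisely the 0-outputs, and negating it yields G.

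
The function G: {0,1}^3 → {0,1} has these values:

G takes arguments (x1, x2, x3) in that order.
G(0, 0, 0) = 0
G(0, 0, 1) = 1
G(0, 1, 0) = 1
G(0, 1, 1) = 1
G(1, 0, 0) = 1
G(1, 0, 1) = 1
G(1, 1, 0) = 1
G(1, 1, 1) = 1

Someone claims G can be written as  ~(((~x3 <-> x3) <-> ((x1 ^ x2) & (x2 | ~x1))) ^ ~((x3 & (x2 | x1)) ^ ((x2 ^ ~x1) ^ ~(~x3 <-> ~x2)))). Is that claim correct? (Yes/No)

Yes

Test each input against both G and the formula:
  x1=0, x2=0, x3=0: formula gives 0, G = 0 ✓
  x1=0, x2=0, x3=1: formula gives 1, G = 1 ✓
  x1=0, x2=1, x3=0: formula gives 1, G = 1 ✓
  x1=0, x2=1, x3=1: formula gives 1, G = 1 ✓
  x1=1, x2=0, x3=0: formula gives 1, G = 1 ✓
  … (the remaining 3 rows also agree.)
All 8 rows match — the expression computes G exactly.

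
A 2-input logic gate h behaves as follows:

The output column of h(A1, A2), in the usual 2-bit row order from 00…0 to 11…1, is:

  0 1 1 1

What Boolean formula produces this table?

The output is 1 whenever at least one input is 1 — the OR of all inputs.

h(A1, A2) = A1 | A2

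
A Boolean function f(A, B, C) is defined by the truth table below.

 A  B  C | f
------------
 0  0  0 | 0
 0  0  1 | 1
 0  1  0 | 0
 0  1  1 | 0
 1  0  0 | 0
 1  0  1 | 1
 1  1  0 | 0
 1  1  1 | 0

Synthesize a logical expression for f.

f(A, B, C) = ((~A & ~B) & C) | ((A & ~B) & C)

The 1-rows are (0,0,1), (1,0,1). Each contributes one minterm — ¬A·¬B·C; A·¬B·C — and their disjunction is a sum-of-products form of f.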